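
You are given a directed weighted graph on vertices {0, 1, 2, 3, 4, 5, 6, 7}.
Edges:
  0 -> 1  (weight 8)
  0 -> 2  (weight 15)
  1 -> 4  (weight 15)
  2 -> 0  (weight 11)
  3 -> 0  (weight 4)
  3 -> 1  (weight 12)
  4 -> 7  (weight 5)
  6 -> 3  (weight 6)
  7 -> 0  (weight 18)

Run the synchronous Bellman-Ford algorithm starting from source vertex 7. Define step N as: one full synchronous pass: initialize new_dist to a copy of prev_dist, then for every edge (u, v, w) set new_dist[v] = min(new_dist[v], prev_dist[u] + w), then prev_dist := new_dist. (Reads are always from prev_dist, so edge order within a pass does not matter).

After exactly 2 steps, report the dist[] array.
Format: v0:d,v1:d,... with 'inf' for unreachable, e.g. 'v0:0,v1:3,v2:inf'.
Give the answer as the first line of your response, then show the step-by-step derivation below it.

v0:18,v1:26,v2:33,v3:inf,v4:inf,v5:inf,v6:inf,v7:0

step 1: dist = v0:18,v1:inf,v2:inf,v3:inf,v4:inf,v5:inf,v6:inf,v7:0
step 2: dist = v0:18,v1:26,v2:33,v3:inf,v4:inf,v5:inf,v6:inf,v7:0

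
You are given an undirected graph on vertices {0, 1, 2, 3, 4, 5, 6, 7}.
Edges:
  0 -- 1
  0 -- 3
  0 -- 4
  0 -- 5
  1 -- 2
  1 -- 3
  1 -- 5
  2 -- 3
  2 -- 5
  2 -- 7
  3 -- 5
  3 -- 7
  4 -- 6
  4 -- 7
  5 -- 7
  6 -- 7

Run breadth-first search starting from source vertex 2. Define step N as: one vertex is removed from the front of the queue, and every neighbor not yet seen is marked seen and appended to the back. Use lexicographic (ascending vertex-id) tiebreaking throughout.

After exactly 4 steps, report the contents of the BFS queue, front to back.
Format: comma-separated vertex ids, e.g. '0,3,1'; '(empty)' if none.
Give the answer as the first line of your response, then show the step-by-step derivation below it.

7,0

step 1: dequeue 2; queue=[1,3,5,7]; order=2
step 2: dequeue 1; queue=[3,5,7,0]; order=2,1
step 3: dequeue 3; queue=[5,7,0]; order=2,1,3
step 4: dequeue 5; queue=[7,0]; order=2,1,3,5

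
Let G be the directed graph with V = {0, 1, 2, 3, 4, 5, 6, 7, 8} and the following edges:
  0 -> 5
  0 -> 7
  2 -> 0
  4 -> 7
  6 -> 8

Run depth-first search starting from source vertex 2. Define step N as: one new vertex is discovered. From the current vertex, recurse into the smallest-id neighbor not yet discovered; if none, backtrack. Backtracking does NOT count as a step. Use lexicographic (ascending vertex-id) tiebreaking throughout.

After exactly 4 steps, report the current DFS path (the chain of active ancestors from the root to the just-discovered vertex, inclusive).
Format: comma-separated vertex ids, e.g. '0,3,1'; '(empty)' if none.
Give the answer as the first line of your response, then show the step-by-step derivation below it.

2,0,7

step 1: discover 2; path=2; order=2
step 2: discover 0; path=2>0; order=2,0
step 3: discover 5; path=2>0>5; order=2,0,5
step 4: discover 7; path=2>0>7; order=2,0,5,7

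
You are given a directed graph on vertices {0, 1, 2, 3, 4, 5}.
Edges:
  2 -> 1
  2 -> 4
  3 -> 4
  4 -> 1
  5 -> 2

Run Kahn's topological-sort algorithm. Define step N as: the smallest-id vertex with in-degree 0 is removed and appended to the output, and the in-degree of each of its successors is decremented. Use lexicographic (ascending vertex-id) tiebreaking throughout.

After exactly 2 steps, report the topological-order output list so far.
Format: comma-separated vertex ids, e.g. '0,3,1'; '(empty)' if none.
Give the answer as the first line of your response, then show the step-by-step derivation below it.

0,3

step 1: output 0; order=[0]; indeg=(0,2,1,0,2,0)
step 2: output 3; order=[0,3]; indeg=(0,2,1,0,1,0)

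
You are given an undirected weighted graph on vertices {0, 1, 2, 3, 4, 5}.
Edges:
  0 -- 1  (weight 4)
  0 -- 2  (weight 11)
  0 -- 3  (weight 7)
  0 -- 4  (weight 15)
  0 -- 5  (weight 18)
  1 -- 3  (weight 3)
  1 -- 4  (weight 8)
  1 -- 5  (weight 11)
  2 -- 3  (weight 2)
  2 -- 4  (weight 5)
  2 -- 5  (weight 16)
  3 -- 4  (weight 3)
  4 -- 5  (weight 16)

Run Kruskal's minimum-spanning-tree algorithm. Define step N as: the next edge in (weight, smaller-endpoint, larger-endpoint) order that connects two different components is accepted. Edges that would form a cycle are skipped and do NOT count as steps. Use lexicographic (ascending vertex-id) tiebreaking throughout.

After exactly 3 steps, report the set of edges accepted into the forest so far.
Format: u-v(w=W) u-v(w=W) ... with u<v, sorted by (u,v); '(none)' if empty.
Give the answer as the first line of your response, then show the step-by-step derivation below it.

1-3(w=3) 2-3(w=2) 3-4(w=3)

step 1: add edge 2-3 (w=2); MST = {2-3(w=2)}
step 2: add edge 1-3 (w=3); MST = {1-3(w=3) 2-3(w=2)}
step 3: add edge 3-4 (w=3); MST = {1-3(w=3) 2-3(w=2) 3-4(w=3)}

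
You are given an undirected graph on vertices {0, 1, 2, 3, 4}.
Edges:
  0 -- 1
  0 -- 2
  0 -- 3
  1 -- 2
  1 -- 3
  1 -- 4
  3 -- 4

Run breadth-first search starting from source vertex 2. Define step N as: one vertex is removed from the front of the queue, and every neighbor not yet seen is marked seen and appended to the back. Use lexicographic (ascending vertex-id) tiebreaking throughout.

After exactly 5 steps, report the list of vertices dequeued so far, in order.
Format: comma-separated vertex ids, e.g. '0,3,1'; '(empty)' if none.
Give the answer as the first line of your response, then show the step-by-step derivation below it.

2,0,1,3,4

step 1: dequeue 2; queue=[0,1]; order=2
step 2: dequeue 0; queue=[1,3]; order=2,0
step 3: dequeue 1; queue=[3,4]; order=2,0,1
step 4: dequeue 3; queue=[4]; order=2,0,1,3
step 5: dequeue 4; queue=[(empty)]; order=2,0,1,3,4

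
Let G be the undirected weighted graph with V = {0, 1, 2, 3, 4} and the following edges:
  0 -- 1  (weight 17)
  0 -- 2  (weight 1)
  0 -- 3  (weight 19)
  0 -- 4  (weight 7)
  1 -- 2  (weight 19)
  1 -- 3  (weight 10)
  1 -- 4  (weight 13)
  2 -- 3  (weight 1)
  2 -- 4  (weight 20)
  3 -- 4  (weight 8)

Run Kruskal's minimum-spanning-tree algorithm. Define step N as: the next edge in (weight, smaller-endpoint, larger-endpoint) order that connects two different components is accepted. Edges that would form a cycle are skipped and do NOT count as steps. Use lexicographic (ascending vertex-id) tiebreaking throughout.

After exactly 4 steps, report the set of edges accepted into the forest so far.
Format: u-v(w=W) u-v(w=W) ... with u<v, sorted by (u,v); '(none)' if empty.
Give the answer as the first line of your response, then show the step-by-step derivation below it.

0-2(w=1) 0-4(w=7) 1-3(w=10) 2-3(w=1)

step 1: add edge 0-2 (w=1); MST = {0-2(w=1)}
step 2: add edge 2-3 (w=1); MST = {0-2(w=1) 2-3(w=1)}
step 3: add edge 0-4 (w=7); MST = {0-2(w=1) 0-4(w=7) 2-3(w=1)}
step 4: add edge 1-3 (w=10); MST = {0-2(w=1) 0-4(w=7) 1-3(w=10) 2-3(w=1)}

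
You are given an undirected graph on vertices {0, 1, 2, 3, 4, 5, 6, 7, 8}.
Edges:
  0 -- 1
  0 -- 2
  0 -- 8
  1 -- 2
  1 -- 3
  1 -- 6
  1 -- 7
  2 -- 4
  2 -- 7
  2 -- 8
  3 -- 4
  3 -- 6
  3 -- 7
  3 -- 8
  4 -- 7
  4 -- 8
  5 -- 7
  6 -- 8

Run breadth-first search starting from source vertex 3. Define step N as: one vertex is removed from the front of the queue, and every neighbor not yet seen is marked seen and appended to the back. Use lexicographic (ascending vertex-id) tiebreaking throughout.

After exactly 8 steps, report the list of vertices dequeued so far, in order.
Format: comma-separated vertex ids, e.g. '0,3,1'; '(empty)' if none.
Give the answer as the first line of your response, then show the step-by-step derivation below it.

3,1,4,6,7,8,0,2

step 1: dequeue 3; queue=[1,4,6,7,8]; order=3
step 2: dequeue 1; queue=[4,6,7,8,0,2]; order=3,1
step 3: dequeue 4; queue=[6,7,8,0,2]; order=3,1,4
step 4: dequeue 6; queue=[7,8,0,2]; order=3,1,4,6
step 5: dequeue 7; queue=[8,0,2,5]; order=3,1,4,6,7
step 6: dequeue 8; queue=[0,2,5]; order=3,1,4,6,7,8
step 7: dequeue 0; queue=[2,5]; order=3,1,4,6,7,8,0
step 8: dequeue 2; queue=[5]; order=3,1,4,6,7,8,0,2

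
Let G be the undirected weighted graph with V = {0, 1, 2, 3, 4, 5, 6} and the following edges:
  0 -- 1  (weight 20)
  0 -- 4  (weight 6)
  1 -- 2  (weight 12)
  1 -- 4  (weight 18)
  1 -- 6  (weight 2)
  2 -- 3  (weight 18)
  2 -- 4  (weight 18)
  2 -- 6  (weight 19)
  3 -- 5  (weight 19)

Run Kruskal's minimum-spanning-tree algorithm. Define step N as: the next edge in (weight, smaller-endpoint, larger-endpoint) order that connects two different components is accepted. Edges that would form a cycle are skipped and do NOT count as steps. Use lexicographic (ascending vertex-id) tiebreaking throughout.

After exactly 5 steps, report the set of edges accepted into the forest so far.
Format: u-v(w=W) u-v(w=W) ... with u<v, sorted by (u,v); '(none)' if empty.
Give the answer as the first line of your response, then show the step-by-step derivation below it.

0-4(w=6) 1-2(w=12) 1-4(w=18) 1-6(w=2) 2-3(w=18)

step 1: add edge 1-6 (w=2); MST = {1-6(w=2)}
step 2: add edge 0-4 (w=6); MST = {0-4(w=6) 1-6(w=2)}
step 3: add edge 1-2 (w=12); MST = {0-4(w=6) 1-2(w=12) 1-6(w=2)}
step 4: add edge 1-4 (w=18); MST = {0-4(w=6) 1-2(w=12) 1-4(w=18) 1-6(w=2)}
step 5: add edge 2-3 (w=18); MST = {0-4(w=6) 1-2(w=12) 1-4(w=18) 1-6(w=2) 2-3(w=18)}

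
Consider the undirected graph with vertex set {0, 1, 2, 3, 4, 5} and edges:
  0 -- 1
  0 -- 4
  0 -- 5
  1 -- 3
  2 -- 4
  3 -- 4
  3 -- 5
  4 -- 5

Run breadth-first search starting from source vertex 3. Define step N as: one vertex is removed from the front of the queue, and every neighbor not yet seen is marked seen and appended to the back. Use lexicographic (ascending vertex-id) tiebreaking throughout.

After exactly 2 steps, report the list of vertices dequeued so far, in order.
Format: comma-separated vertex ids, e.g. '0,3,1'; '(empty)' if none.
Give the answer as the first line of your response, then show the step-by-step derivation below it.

3,1

step 1: dequeue 3; queue=[1,4,5]; order=3
step 2: dequeue 1; queue=[4,5,0]; order=3,1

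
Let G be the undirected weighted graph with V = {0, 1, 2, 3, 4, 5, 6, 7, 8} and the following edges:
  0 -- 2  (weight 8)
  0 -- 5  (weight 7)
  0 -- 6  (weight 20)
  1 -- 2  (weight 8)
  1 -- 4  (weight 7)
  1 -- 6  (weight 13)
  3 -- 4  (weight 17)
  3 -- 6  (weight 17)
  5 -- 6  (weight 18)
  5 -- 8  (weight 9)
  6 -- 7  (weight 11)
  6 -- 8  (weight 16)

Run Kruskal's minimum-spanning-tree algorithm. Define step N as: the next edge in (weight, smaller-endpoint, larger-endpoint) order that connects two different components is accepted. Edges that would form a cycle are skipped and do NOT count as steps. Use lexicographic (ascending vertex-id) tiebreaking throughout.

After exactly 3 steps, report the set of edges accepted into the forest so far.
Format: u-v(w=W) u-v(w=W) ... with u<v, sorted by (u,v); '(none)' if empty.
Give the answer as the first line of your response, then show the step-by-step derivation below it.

0-2(w=8) 0-5(w=7) 1-4(w=7)

step 1: add edge 0-5 (w=7); MST = {0-5(w=7)}
step 2: add edge 1-4 (w=7); MST = {0-5(w=7) 1-4(w=7)}
step 3: add edge 0-2 (w=8); MST = {0-2(w=8) 0-5(w=7) 1-4(w=7)}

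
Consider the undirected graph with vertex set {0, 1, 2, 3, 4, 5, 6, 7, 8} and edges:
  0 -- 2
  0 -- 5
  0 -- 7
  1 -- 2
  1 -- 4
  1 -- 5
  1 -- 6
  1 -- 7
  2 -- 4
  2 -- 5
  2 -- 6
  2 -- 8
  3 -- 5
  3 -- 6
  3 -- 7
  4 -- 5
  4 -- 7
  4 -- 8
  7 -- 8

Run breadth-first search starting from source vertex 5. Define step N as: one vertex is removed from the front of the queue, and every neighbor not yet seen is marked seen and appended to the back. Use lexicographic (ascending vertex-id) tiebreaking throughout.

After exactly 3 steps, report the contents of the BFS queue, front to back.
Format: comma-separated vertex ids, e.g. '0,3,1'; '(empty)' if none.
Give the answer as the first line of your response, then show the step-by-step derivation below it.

2,3,4,7,6

step 1: dequeue 5; queue=[0,1,2,3,4]; order=5
step 2: dequeue 0; queue=[1,2,3,4,7]; order=5,0
step 3: dequeue 1; queue=[2,3,4,7,6]; order=5,0,1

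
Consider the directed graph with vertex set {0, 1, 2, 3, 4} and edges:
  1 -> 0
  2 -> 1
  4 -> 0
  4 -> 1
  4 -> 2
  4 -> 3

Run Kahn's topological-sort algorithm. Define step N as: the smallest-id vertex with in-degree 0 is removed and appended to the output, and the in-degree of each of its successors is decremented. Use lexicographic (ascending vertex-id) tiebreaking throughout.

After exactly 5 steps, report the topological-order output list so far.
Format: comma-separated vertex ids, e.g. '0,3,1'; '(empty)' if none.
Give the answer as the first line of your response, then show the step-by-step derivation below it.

4,2,1,0,3

step 1: output 4; order=[4]; indeg=(1,1,0,0,0)
step 2: output 2; order=[4,2]; indeg=(1,0,0,0,0)
step 3: output 1; order=[4,2,1]; indeg=(0,0,0,0,0)
step 4: output 0; order=[4,2,1,0]; indeg=(0,0,0,0,0)
step 5: output 3; order=[4,2,1,0,3]; indeg=(0,0,0,0,0)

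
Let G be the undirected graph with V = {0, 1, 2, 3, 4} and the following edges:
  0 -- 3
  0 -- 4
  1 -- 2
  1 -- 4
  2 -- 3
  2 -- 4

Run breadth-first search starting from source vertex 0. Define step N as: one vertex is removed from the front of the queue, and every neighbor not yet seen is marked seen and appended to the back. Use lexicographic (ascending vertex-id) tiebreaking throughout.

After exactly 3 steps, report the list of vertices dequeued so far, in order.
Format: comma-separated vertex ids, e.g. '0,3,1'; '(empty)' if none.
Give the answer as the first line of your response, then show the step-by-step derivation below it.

0,3,4

step 1: dequeue 0; queue=[3,4]; order=0
step 2: dequeue 3; queue=[4,2]; order=0,3
step 3: dequeue 4; queue=[2,1]; order=0,3,4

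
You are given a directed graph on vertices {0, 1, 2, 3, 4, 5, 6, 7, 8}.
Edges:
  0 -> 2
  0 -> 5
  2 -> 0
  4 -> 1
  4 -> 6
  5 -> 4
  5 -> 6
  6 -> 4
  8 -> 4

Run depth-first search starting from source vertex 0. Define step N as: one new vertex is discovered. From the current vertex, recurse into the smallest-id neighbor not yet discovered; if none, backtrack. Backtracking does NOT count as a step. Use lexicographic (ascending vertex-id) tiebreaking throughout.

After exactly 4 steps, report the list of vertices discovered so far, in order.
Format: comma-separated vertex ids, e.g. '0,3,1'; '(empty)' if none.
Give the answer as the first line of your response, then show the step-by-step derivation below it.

0,2,5,4

step 1: discover 0; path=0; order=0
step 2: discover 2; path=0>2; order=0,2
step 3: discover 5; path=0>5; order=0,2,5
step 4: discover 4; path=0>5>4; order=0,2,5,4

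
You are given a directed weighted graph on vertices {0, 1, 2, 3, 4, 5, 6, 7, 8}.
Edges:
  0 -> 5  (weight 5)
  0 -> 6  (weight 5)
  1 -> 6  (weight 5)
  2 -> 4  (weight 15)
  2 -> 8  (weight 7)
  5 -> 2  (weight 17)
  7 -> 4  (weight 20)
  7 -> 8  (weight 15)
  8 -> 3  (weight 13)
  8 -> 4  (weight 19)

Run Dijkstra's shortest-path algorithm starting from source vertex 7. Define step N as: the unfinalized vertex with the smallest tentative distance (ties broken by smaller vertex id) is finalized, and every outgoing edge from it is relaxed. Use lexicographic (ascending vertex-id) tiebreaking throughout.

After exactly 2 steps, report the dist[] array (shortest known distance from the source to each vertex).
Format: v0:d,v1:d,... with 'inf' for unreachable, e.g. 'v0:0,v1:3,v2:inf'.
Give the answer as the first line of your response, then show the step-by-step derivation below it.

v0:inf,v1:inf,v2:inf,v3:28,v4:20,v5:inf,v6:inf,v7:0,v8:15

step 1: dist = v0:inf,v1:inf,v2:inf,v3:inf,v4:20,v5:inf,v6:inf,v7:0,v8:15
step 2: dist = v0:inf,v1:inf,v2:inf,v3:28,v4:20,v5:inf,v6:inf,v7:0,v8:15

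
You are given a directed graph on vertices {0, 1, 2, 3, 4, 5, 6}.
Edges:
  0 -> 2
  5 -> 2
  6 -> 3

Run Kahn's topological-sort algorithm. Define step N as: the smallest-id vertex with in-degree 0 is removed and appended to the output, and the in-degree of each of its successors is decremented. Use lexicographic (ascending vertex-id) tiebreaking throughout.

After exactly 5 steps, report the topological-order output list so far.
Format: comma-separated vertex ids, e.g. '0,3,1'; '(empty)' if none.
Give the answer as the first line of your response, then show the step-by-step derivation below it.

0,1,4,5,2

step 1: output 0; order=[0]; indeg=(0,0,1,1,0,0,0)
step 2: output 1; order=[0,1]; indeg=(0,0,1,1,0,0,0)
step 3: output 4; order=[0,1,4]; indeg=(0,0,1,1,0,0,0)
step 4: output 5; order=[0,1,4,5]; indeg=(0,0,0,1,0,0,0)
step 5: output 2; order=[0,1,4,5,2]; indeg=(0,0,0,1,0,0,0)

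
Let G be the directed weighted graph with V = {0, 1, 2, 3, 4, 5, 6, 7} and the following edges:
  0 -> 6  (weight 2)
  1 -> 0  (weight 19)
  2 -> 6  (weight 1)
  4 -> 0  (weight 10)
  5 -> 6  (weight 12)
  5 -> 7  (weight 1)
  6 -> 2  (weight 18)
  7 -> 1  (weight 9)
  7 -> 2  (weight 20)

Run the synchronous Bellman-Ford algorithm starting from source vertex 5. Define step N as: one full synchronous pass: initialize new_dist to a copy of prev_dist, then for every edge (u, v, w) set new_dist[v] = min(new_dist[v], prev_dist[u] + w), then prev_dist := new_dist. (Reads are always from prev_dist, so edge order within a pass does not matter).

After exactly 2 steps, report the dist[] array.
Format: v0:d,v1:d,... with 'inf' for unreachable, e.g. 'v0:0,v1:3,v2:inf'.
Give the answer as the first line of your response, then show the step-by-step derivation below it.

v0:inf,v1:10,v2:21,v3:inf,v4:inf,v5:0,v6:12,v7:1

step 1: dist = v0:inf,v1:inf,v2:inf,v3:inf,v4:inf,v5:0,v6:12,v7:1
step 2: dist = v0:inf,v1:10,v2:21,v3:inf,v4:inf,v5:0,v6:12,v7:1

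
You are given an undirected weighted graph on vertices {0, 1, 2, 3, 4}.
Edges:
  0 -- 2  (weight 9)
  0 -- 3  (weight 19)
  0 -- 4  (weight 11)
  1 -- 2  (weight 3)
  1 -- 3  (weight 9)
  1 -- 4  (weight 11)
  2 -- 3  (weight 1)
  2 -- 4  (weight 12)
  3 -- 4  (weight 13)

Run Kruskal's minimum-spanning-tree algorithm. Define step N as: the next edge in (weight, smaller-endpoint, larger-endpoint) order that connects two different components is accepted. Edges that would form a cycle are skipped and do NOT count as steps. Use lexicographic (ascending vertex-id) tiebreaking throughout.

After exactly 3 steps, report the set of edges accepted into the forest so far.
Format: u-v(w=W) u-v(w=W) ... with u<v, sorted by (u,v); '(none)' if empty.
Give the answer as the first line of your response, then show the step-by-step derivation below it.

0-2(w=9) 1-2(w=3) 2-3(w=1)

step 1: add edge 2-3 (w=1); MST = {2-3(w=1)}
step 2: add edge 1-2 (w=3); MST = {1-2(w=3) 2-3(w=1)}
step 3: add edge 0-2 (w=9); MST = {0-2(w=9) 1-2(w=3) 2-3(w=1)}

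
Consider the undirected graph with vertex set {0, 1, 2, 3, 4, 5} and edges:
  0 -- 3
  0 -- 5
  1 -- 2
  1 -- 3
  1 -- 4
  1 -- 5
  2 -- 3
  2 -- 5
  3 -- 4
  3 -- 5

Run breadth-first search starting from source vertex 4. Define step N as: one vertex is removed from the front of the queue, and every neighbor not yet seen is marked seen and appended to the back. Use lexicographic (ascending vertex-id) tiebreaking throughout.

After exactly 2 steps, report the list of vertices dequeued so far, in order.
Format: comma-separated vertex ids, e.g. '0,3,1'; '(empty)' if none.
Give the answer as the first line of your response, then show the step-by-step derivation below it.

4,1

step 1: dequeue 4; queue=[1,3]; order=4
step 2: dequeue 1; queue=[3,2,5]; order=4,1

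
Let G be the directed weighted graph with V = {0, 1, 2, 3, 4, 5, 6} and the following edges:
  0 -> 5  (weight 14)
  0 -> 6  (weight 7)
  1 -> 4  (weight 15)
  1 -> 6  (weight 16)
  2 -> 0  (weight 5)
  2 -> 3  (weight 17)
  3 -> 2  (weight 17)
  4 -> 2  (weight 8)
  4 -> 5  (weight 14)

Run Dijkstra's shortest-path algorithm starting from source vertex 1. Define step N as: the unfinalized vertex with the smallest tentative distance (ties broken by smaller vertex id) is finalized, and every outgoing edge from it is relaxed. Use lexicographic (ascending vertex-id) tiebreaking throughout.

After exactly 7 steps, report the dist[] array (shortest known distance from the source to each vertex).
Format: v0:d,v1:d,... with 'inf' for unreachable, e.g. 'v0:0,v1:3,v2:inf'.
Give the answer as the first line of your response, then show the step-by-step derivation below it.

v0:28,v1:0,v2:23,v3:40,v4:15,v5:29,v6:16

step 1: dist = v0:inf,v1:0,v2:inf,v3:inf,v4:15,v5:inf,v6:16
step 2: dist = v0:inf,v1:0,v2:23,v3:inf,v4:15,v5:29,v6:16
step 3: dist = v0:inf,v1:0,v2:23,v3:inf,v4:15,v5:29,v6:16
step 4: dist = v0:28,v1:0,v2:23,v3:40,v4:15,v5:29,v6:16
step 5: dist = v0:28,v1:0,v2:23,v3:40,v4:15,v5:29,v6:16
step 6: dist = v0:28,v1:0,v2:23,v3:40,v4:15,v5:29,v6:16
step 7: dist = v0:28,v1:0,v2:23,v3:40,v4:15,v5:29,v6:16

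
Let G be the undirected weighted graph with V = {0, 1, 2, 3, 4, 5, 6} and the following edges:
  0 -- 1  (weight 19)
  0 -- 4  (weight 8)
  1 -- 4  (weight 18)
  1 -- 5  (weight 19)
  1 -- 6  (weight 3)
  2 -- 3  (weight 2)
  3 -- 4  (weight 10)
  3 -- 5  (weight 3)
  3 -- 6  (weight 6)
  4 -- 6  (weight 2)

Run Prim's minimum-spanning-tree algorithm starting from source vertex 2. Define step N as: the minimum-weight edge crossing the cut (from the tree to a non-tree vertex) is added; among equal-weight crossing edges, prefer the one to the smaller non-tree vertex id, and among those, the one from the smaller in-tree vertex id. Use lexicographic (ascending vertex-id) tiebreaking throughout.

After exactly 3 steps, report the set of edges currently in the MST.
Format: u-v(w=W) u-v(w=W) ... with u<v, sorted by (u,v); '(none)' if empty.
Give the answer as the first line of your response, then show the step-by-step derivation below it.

2-3(w=2) 3-5(w=3) 3-6(w=6)

step 1: add edge 2-3 (w=2); MST = {2-3(w=2)}
step 2: add edge 3-5 (w=3); MST = {2-3(w=2) 3-5(w=3)}
step 3: add edge 3-6 (w=6); MST = {2-3(w=2) 3-5(w=3) 3-6(w=6)}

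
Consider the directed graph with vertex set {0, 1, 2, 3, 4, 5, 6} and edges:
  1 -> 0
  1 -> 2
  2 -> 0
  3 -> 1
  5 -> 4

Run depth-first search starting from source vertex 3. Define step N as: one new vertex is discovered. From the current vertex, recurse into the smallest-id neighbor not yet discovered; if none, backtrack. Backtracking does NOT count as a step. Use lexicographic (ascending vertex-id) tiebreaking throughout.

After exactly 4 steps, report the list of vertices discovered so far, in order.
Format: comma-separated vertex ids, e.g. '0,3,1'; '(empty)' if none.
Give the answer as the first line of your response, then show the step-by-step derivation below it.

3,1,0,2

step 1: discover 3; path=3; order=3
step 2: discover 1; path=3>1; order=3,1
step 3: discover 0; path=3>1>0; order=3,1,0
step 4: discover 2; path=3>1>2; order=3,1,0,2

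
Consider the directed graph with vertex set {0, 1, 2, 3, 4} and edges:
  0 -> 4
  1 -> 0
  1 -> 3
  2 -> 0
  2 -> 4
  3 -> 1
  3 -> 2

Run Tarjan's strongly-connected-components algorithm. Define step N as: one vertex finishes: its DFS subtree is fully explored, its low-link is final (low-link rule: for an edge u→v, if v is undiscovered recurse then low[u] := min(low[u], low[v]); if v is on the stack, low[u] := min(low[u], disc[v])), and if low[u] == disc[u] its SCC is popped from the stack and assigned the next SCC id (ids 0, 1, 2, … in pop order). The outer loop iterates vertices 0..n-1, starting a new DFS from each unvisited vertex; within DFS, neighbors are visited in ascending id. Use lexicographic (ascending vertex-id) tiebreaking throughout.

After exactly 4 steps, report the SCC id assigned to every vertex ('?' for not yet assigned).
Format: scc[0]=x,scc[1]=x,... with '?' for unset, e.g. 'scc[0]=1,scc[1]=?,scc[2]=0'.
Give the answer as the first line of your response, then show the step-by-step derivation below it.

scc[0]=1,scc[1]=?,scc[2]=2,scc[3]=?,scc[4]=0

step 1: low=(low[0]=0,low[1]=?,low[2]=?,low[3]=?,low[4]=1); scc=(scc[0]=?,scc[1]=?,scc[2]=?,scc[3]=?,scc[4]=0)
step 2: low=(low[0]=0,low[1]=?,low[2]=?,low[3]=?,low[4]=1); scc=(scc[0]=1,scc[1]=?,scc[2]=?,scc[3]=?,scc[4]=0)
step 3: low=(low[0]=0,low[1]=2,low[2]=4,low[3]=2,low[4]=1); scc=(scc[0]=1,scc[1]=?,scc[2]=2,scc[3]=?,scc[4]=0)
step 4: low=(low[0]=0,low[1]=2,low[2]=4,low[3]=2,low[4]=1); scc=(scc[0]=1,scc[1]=?,scc[2]=2,scc[3]=?,scc[4]=0)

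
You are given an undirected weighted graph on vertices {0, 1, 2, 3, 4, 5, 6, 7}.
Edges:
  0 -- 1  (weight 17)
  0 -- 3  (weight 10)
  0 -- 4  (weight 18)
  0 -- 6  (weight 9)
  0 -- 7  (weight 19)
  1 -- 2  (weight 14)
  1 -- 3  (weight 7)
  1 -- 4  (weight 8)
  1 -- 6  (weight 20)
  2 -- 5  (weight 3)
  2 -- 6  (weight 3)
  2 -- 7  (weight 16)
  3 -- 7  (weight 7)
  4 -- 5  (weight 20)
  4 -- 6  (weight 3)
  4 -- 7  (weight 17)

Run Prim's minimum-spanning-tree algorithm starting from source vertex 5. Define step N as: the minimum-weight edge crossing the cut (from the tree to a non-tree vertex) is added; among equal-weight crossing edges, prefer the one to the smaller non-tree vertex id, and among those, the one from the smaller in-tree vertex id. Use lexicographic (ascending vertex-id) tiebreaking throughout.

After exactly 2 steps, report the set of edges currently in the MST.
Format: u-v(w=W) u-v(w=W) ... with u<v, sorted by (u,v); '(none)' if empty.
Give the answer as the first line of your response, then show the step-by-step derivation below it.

2-5(w=3) 2-6(w=3)

step 1: add edge 2-5 (w=3); MST = {2-5(w=3)}
step 2: add edge 2-6 (w=3); MST = {2-5(w=3) 2-6(w=3)}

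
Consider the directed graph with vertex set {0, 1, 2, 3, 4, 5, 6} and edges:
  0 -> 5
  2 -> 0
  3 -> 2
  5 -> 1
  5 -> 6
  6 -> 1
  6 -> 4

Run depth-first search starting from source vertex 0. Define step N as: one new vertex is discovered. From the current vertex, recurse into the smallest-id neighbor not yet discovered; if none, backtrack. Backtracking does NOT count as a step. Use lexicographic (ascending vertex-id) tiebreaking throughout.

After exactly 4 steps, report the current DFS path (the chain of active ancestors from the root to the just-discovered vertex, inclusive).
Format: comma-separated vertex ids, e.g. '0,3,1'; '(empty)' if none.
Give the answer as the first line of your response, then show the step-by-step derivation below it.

0,5,6

step 1: discover 0; path=0; order=0
step 2: discover 5; path=0>5; order=0,5
step 3: discover 1; path=0>5>1; order=0,5,1
step 4: discover 6; path=0>5>6; order=0,5,1,6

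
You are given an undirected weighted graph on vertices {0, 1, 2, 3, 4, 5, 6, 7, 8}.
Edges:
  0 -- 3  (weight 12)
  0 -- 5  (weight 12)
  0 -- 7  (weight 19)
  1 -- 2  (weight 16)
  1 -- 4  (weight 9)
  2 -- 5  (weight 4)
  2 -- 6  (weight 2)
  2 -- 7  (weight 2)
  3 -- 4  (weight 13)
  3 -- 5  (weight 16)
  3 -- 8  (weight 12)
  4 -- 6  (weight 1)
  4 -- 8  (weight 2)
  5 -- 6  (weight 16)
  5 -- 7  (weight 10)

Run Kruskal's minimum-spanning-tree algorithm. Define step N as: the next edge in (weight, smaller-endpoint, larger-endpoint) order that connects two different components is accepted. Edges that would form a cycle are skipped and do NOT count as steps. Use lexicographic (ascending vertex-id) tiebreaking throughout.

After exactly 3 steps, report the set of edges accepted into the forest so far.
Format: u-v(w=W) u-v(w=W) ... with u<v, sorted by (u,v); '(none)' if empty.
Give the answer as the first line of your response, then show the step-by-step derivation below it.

2-6(w=2) 2-7(w=2) 4-6(w=1)

step 1: add edge 4-6 (w=1); MST = {4-6(w=1)}
step 2: add edge 2-6 (w=2); MST = {2-6(w=2) 4-6(w=1)}
step 3: add edge 2-7 (w=2); MST = {2-6(w=2) 2-7(w=2) 4-6(w=1)}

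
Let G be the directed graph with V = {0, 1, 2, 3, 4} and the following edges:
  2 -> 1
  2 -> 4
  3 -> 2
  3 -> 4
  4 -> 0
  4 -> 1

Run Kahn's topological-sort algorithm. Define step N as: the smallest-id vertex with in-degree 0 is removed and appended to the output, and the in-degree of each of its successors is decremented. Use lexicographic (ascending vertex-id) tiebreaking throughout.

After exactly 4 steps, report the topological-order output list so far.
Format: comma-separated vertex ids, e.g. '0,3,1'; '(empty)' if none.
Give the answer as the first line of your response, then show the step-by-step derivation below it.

3,2,4,0

step 1: output 3; order=[3]; indeg=(1,2,0,0,1)
step 2: output 2; order=[3,2]; indeg=(1,1,0,0,0)
step 3: output 4; order=[3,2,4]; indeg=(0,0,0,0,0)
step 4: output 0; order=[3,2,4,0]; indeg=(0,0,0,0,0)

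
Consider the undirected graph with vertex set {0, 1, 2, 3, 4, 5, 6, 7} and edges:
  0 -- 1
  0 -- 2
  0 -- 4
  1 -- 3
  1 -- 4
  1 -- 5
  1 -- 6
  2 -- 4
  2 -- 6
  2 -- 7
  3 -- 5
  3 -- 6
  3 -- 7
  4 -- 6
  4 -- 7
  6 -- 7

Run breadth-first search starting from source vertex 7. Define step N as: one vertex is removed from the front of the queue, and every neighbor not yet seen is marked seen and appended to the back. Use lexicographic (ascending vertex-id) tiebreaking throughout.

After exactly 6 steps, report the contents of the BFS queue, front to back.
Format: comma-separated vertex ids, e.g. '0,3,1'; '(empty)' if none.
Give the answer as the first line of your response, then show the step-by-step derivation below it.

1,5

step 1: dequeue 7; queue=[2,3,4,6]; order=7
step 2: dequeue 2; queue=[3,4,6,0]; order=7,2
step 3: dequeue 3; queue=[4,6,0,1,5]; order=7,2,3
step 4: dequeue 4; queue=[6,0,1,5]; order=7,2,3,4
step 5: dequeue 6; queue=[0,1,5]; order=7,2,3,4,6
step 6: dequeue 0; queue=[1,5]; order=7,2,3,4,6,0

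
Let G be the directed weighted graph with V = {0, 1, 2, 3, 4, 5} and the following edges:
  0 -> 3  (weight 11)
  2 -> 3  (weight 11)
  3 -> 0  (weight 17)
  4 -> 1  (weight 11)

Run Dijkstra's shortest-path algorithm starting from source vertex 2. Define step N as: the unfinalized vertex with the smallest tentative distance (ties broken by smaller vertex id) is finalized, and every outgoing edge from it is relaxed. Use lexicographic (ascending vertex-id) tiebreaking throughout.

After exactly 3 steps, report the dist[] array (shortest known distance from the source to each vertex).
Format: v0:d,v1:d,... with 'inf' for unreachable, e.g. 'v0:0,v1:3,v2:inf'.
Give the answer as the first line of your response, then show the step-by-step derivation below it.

v0:28,v1:inf,v2:0,v3:11,v4:inf,v5:inf

step 1: dist = v0:inf,v1:inf,v2:0,v3:11,v4:inf,v5:inf
step 2: dist = v0:28,v1:inf,v2:0,v3:11,v4:inf,v5:inf
step 3: dist = v0:28,v1:inf,v2:0,v3:11,v4:inf,v5:inf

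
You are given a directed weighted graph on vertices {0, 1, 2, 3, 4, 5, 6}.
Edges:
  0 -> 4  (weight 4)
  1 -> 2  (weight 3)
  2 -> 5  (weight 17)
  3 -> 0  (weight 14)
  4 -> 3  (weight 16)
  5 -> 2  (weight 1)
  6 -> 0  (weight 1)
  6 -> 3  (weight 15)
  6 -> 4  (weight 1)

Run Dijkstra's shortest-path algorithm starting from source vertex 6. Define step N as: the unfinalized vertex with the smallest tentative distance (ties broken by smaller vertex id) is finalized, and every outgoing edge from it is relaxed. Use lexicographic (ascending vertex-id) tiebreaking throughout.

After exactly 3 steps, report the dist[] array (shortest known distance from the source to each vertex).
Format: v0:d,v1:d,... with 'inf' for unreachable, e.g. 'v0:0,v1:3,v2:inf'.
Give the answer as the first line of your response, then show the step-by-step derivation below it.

v0:1,v1:inf,v2:inf,v3:15,v4:1,v5:inf,v6:0

step 1: dist = v0:1,v1:inf,v2:inf,v3:15,v4:1,v5:inf,v6:0
step 2: dist = v0:1,v1:inf,v2:inf,v3:15,v4:1,v5:inf,v6:0
step 3: dist = v0:1,v1:inf,v2:inf,v3:15,v4:1,v5:inf,v6:0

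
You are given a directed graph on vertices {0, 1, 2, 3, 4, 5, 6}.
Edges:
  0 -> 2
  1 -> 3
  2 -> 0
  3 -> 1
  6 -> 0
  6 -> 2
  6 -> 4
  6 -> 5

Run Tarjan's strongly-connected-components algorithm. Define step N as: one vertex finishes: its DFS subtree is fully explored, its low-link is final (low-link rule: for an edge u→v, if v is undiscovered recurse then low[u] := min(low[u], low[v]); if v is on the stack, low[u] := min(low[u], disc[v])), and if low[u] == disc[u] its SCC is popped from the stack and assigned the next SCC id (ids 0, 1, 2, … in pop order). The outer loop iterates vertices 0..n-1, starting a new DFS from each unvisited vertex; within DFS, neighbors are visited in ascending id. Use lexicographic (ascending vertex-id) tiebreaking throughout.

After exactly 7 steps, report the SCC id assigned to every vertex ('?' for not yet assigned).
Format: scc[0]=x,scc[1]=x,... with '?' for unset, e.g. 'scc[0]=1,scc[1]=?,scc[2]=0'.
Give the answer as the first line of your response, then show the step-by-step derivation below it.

scc[0]=0,scc[1]=1,scc[2]=0,scc[3]=1,scc[4]=2,scc[5]=3,scc[6]=4

step 1: low=(low[0]=0,low[1]=?,low[2]=0,low[3]=?,low[4]=?,low[5]=?,low[6]=?); scc=(scc[0]=?,scc[1]=?,scc[2]=?,scc[3]=?,scc[4]=?,scc[5]=?,scc[6]=?)
step 2: low=(low[0]=0,low[1]=?,low[2]=0,low[3]=?,low[4]=?,low[5]=?,low[6]=?); scc=(scc[0]=0,scc[1]=?,scc[2]=0,scc[3]=?,scc[4]=?,scc[5]=?,scc[6]=?)
step 3: low=(low[0]=0,low[1]=2,low[2]=0,low[3]=2,low[4]=?,low[5]=?,low[6]=?); scc=(scc[0]=0,scc[1]=?,scc[2]=0,scc[3]=?,scc[4]=?,scc[5]=?,scc[6]=?)
step 4: low=(low[0]=0,low[1]=2,low[2]=0,low[3]=2,low[4]=?,low[5]=?,low[6]=?); scc=(scc[0]=0,scc[1]=1,scc[2]=0,scc[3]=1,scc[4]=?,scc[5]=?,scc[6]=?)
step 5: low=(low[0]=0,low[1]=2,low[2]=0,low[3]=2,low[4]=4,low[5]=?,low[6]=?); scc=(scc[0]=0,scc[1]=1,scc[2]=0,scc[3]=1,scc[4]=2,scc[5]=?,scc[6]=?)
step 6: low=(low[0]=0,low[1]=2,low[2]=0,low[3]=2,low[4]=4,low[5]=5,low[6]=?); scc=(scc[0]=0,scc[1]=1,scc[2]=0,scc[3]=1,scc[4]=2,scc[5]=3,scc[6]=?)
step 7: low=(low[0]=0,low[1]=2,low[2]=0,low[3]=2,low[4]=4,low[5]=5,low[6]=6); scc=(scc[0]=0,scc[1]=1,scc[2]=0,scc[3]=1,scc[4]=2,scc[5]=3,scc[6]=4)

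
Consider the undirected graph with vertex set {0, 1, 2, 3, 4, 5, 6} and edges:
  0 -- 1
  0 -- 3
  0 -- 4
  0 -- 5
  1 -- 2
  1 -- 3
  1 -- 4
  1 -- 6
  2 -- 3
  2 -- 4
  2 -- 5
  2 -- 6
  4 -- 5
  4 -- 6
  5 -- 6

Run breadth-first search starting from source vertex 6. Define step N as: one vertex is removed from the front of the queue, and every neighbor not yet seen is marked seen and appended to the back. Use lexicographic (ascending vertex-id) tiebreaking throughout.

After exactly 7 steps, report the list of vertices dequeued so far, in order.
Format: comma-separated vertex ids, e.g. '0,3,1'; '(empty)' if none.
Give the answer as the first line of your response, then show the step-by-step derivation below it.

6,1,2,4,5,0,3

step 1: dequeue 6; queue=[1,2,4,5]; order=6
step 2: dequeue 1; queue=[2,4,5,0,3]; order=6,1
step 3: dequeue 2; queue=[4,5,0,3]; order=6,1,2
step 4: dequeue 4; queue=[5,0,3]; order=6,1,2,4
step 5: dequeue 5; queue=[0,3]; order=6,1,2,4,5
step 6: dequeue 0; queue=[3]; order=6,1,2,4,5,0
step 7: dequeue 3; queue=[(empty)]; order=6,1,2,4,5,0,3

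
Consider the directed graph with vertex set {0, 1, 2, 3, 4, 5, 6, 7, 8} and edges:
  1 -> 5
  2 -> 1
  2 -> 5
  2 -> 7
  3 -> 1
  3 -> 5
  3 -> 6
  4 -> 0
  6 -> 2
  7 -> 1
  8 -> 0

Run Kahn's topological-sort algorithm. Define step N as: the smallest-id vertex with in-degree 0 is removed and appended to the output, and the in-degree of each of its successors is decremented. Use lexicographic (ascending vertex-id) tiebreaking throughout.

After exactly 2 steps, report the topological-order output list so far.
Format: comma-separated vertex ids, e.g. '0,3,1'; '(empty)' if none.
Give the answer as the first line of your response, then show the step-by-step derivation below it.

3,4

step 1: output 3; order=[3]; indeg=(2,2,1,0,0,2,0,1,0)
step 2: output 4; order=[3,4]; indeg=(1,2,1,0,0,2,0,1,0)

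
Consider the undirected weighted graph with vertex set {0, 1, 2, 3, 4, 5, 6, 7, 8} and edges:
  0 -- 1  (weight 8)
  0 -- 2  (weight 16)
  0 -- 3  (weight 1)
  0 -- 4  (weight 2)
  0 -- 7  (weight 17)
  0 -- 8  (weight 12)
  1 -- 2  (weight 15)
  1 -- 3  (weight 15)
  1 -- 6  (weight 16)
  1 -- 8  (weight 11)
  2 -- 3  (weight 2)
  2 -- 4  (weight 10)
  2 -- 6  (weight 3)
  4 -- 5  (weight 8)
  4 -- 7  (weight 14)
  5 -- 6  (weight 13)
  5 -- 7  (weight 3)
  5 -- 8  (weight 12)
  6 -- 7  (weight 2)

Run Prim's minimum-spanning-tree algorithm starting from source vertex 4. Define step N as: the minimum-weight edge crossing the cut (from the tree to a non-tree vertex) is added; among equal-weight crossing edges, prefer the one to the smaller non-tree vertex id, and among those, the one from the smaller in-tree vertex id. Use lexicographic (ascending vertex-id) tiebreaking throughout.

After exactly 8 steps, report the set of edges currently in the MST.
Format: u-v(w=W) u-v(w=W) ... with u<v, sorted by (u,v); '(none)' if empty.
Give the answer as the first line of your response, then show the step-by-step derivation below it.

0-1(w=8) 0-3(w=1) 0-4(w=2) 1-8(w=11) 2-3(w=2) 2-6(w=3) 5-7(w=3) 6-7(w=2)

step 1: add edge 0-4 (w=2); MST = {0-4(w=2)}
step 2: add edge 0-3 (w=1); MST = {0-3(w=1) 0-4(w=2)}
step 3: add edge 2-3 (w=2); MST = {0-3(w=1) 0-4(w=2) 2-3(w=2)}
step 4: add edge 2-6 (w=3); MST = {0-3(w=1) 0-4(w=2) 2-3(w=2) 2-6(w=3)}
step 5: add edge 6-7 (w=2); MST = {0-3(w=1) 0-4(w=2) 2-3(w=2) 2-6(w=3) 6-7(w=2)}
step 6: add edge 5-7 (w=3); MST = {0-3(w=1) 0-4(w=2) 2-3(w=2) 2-6(w=3) 5-7(w=3) 6-7(w=2)}
step 7: add edge 0-1 (w=8); MST = {0-1(w=8) 0-3(w=1) 0-4(w=2) 2-3(w=2) 2-6(w=3) 5-7(w=3) 6-7(w=2)}
step 8: add edge 1-8 (w=11); MST = {0-1(w=8) 0-3(w=1) 0-4(w=2) 1-8(w=11) 2-3(w=2) 2-6(w=3) 5-7(w=3) 6-7(w=2)}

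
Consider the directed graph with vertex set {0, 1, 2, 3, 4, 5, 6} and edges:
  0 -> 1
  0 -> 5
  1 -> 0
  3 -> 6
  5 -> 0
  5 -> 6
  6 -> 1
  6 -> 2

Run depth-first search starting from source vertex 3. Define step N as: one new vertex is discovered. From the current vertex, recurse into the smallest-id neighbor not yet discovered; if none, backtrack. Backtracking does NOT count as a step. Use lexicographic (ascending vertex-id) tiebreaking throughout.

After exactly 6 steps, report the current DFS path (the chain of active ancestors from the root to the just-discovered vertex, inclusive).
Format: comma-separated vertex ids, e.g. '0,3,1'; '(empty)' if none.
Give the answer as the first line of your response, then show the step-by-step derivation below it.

3,6,2

step 1: discover 3; path=3; order=3
step 2: discover 6; path=3>6; order=3,6
step 3: discover 1; path=3>6>1; order=3,6,1
step 4: discover 0; path=3>6>1>0; order=3,6,1,0
step 5: discover 5; path=3>6>1>0>5; order=3,6,1,0,5
step 6: discover 2; path=3>6>2; order=3,6,1,0,5,2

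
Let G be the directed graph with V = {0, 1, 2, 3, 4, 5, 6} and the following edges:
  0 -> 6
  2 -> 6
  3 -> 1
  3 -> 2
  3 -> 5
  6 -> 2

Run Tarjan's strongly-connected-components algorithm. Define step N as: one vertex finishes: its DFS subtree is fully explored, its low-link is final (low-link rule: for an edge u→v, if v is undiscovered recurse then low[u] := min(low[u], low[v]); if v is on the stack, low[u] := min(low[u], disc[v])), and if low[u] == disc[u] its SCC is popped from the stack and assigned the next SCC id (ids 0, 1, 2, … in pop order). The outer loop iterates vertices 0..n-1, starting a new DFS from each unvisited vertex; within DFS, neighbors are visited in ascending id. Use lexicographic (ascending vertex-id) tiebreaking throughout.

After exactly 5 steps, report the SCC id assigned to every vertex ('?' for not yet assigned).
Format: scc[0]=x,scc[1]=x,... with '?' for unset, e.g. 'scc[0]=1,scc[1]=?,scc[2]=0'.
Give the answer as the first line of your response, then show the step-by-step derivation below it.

scc[0]=1,scc[1]=2,scc[2]=0,scc[3]=?,scc[4]=?,scc[5]=3,scc[6]=0

step 1: low=(low[0]=0,low[1]=?,low[2]=1,low[3]=?,low[4]=?,low[5]=?,low[6]=1); scc=(scc[0]=?,scc[1]=?,scc[2]=?,scc[3]=?,scc[4]=?,scc[5]=?,scc[6]=?)
step 2: low=(low[0]=0,low[1]=?,low[2]=1,low[3]=?,low[4]=?,low[5]=?,low[6]=1); scc=(scc[0]=?,scc[1]=?,scc[2]=0,scc[3]=?,scc[4]=?,scc[5]=?,scc[6]=0)
step 3: low=(low[0]=0,low[1]=?,low[2]=1,low[3]=?,low[4]=?,low[5]=?,low[6]=1); scc=(scc[0]=1,scc[1]=?,scc[2]=0,scc[3]=?,scc[4]=?,scc[5]=?,scc[6]=0)
step 4: low=(low[0]=0,low[1]=3,low[2]=1,low[3]=?,low[4]=?,low[5]=?,low[6]=1); scc=(scc[0]=1,scc[1]=2,scc[2]=0,scc[3]=?,scc[4]=?,scc[5]=?,scc[6]=0)
step 5: low=(low[0]=0,low[1]=3,low[2]=1,low[3]=4,low[4]=?,low[5]=5,low[6]=1); scc=(scc[0]=1,scc[1]=2,scc[2]=0,scc[3]=?,scc[4]=?,scc[5]=3,scc[6]=0)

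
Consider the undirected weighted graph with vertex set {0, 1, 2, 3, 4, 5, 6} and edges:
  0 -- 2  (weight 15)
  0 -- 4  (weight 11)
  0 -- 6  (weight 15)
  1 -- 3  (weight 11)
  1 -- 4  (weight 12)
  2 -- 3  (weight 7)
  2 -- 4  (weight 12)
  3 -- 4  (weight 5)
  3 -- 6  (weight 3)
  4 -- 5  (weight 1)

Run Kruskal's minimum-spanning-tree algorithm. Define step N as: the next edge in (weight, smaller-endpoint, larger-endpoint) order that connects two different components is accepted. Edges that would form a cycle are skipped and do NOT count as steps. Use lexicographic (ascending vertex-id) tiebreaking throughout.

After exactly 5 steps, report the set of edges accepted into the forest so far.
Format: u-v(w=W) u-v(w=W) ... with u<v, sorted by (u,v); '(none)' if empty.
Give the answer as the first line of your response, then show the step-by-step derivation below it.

0-4(w=11) 2-3(w=7) 3-4(w=5) 3-6(w=3) 4-5(w=1)

step 1: add edge 4-5 (w=1); MST = {4-5(w=1)}
step 2: add edge 3-6 (w=3); MST = {3-6(w=3) 4-5(w=1)}
step 3: add edge 3-4 (w=5); MST = {3-4(w=5) 3-6(w=3) 4-5(w=1)}
step 4: add edge 2-3 (w=7); MST = {2-3(w=7) 3-4(w=5) 3-6(w=3) 4-5(w=1)}
step 5: add edge 0-4 (w=11); MST = {0-4(w=11) 2-3(w=7) 3-4(w=5) 3-6(w=3) 4-5(w=1)}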